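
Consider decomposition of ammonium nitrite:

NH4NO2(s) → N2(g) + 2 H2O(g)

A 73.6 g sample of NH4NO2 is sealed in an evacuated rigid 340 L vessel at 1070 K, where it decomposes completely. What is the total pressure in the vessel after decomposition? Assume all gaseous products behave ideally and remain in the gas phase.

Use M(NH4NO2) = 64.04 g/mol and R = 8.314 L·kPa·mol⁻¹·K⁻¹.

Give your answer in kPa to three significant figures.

n(NH4NO2) = 73.6 / 64.04 = 1.149 mol
n(gas produced) = (3/1) × 1.149 = 3.447 mol
P = nRT/V = 3.447 × 8.314 × 1070 / 340 = 90.19 kPa

90.2 kPa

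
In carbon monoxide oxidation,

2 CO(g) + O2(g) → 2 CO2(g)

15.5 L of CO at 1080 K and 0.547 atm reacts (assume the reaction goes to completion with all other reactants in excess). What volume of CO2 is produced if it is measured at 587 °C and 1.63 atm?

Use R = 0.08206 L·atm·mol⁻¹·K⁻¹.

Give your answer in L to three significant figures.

n(CO) = PV/RT = (0.547 × 15.5) / (0.08206 × 1080) = 0.09567 mol
n(CO2) = (2/2) × 0.09567 = 0.09567 mol
V = nRT/P = 0.09567 × 0.08206 × 860.15 / 1.63 = 4.143 L

4.14 L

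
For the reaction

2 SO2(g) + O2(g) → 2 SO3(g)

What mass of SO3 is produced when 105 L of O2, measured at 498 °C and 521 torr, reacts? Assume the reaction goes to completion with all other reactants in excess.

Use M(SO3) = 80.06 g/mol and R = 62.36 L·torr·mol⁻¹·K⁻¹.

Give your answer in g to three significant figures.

n(O2) = PV/RT = (521 × 105) / (62.36 × 771.15) = 1.138 mol
n(SO3) = (2/1) × 1.138 = 2.276 mol
m(SO3) = 2.276 × 80.06 = 182.2 g

182 g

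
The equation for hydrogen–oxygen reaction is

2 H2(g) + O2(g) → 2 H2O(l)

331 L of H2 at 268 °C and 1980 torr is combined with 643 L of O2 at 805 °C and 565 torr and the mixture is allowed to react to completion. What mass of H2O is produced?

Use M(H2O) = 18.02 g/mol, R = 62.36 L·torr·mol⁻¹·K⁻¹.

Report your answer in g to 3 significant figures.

195 g

n(H2) = PV/RT = (1980 × 331) / (62.36 × 541.15) = 19.42 mol
n(O2) = PV/RT = (565 × 643) / (62.36 × 1078.15) = 5.403 mol
For 19.42 mol H2, stoichiometry requires (1/2) × 19.42 = 9.710 mol O2; 5.403 mol is available, so O2 is limiting.
n(H2O) = (2/1) × 5.403 = 10.81 mol
m(H2O) = 10.81 × 18.02 = 194.8 g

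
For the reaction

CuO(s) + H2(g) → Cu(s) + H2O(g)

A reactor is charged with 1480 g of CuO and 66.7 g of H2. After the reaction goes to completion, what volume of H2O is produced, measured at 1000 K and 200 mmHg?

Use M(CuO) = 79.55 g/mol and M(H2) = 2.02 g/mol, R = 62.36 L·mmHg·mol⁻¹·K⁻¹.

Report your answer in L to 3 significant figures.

5800 L

n(CuO) = 1480 / 79.55 = 18.60 mol
n(H2) = 66.7 / 2.02 = 33.02 mol
For 18.60 mol CuO, stoichiometry requires (1/1) × 18.60 = 18.60 mol H2; 33.02 mol is available, so CuO is limiting.
n(H2O) = (1/1) × 18.60 = 18.60 mol
V(H2O) = nRT/P = 18.60 × 62.36 × 1000 / 200 = 5799 L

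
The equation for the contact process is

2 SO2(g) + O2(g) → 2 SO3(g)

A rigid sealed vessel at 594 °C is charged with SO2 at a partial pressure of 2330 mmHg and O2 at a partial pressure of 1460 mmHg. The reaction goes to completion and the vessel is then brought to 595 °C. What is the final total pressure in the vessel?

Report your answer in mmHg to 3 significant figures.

2630 mmHg

Because the vessel is rigid and T is held at 594 °C, work the stoichiometry in partial pressures (P_i = n_iRT/V).
P(O2) required for 2330 mmHg of SO2 = (1/2) × 2330 = 1165 mmHg; available 1460 mmHg, so SO2 is limiting.
P(O2) remaining = 1460 − (1/2) × 2330 = 295.0 mmHg
P(gaseous products) = (2)/2 × 2330 = 2330 mmHg
P_total at 594 °C = 295.0 + 2330 = 2625 mmHg
Scaling to 595 °C: P = 2625 × 868.15/867.15 = 2628 mmHg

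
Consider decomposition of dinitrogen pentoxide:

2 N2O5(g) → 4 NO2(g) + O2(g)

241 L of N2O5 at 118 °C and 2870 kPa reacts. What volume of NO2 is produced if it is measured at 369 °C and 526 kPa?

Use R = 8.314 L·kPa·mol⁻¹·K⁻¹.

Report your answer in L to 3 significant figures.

n(N2O5) = PV/RT = (2870 × 241) / (8.314 × 391.15) = 212.7 mol
n(NO2) = (4/2) × 212.7 = 425.4 mol
V = nRT/P = 425.4 × 8.314 × 642.15 / 526 = 4318 L

4320 L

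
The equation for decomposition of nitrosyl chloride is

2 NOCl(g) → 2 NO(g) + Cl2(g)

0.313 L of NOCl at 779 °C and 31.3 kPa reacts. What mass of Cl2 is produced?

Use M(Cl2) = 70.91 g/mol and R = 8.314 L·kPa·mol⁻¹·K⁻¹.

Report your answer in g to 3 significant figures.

0.0397 g

n(NOCl) = PV/RT = (31.3 × 0.313) / (8.314 × 1052.15) = 0.001120 mol
n(Cl2) = (1/2) × 0.001120 = 0.0005600 mol
m(Cl2) = 0.0005600 × 70.91 = 0.03971 g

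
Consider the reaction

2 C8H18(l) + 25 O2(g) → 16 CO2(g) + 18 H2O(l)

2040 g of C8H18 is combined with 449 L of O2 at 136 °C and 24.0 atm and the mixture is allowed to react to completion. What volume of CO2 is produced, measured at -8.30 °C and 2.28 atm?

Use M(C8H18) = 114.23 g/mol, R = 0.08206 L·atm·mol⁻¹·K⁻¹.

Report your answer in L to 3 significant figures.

n(C8H18) = 2040 / 114.23 = 17.86 mol
n(O2) = PV/RT = (24.0 × 449) / (0.08206 × 409.15) = 321.0 mol
For 17.86 mol C8H18, stoichiometry requires (25/2) × 17.86 = 223.2 mol O2; 321.0 mol is available, so C8H18 is limiting.
n(CO2) = (16/2) × 17.86 = 142.9 mol
V(CO2) = nRT/P = 142.9 × 0.08206 × 264.85 / 2.28 = 1362 L

1360 L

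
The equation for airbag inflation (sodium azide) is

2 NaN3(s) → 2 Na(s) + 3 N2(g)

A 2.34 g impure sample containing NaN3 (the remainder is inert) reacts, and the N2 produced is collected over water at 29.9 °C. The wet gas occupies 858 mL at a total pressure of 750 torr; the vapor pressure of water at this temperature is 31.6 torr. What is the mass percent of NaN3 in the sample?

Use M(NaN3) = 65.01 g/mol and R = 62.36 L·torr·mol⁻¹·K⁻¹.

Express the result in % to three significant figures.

60.4 %

P(N2) = 750 − 31.6 = 718.4 torr
n(N2) = PV/RT = (718.4 × 0.8580) / (62.36 × 303.05) = 0.03262 mol
n(NaN3) = (2/3) × 0.03262 = 0.02175 mol
m(NaN3) = 0.02175 × 65.01 = 1.414 g
%NaN3 = 1.414 / 2.34 × 100 = 60.43%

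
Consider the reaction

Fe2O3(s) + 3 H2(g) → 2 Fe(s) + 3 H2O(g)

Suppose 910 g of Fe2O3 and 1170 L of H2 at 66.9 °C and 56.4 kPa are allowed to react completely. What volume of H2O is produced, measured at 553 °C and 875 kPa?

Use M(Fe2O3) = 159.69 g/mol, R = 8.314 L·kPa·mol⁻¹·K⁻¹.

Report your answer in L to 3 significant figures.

134 L

n(Fe2O3) = 910 / 159.69 = 5.699 mol
n(H2) = PV/RT = (56.4 × 1170) / (8.314 × 340.05) = 23.34 mol
For 5.699 mol Fe2O3, stoichiometry requires (3/1) × 5.699 = 17.10 mol H2; 23.34 mol is available, so Fe2O3 is limiting.
n(H2O) = (3/1) × 5.699 = 17.10 mol
V(H2O) = nRT/P = 17.10 × 8.314 × 826.15 / 875 = 134.2 L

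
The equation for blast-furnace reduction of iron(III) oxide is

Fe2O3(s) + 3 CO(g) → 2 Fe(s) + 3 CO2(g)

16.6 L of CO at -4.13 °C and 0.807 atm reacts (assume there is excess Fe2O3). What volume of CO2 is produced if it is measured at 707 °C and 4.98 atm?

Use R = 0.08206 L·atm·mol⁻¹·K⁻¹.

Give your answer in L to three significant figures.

9.80 L

n(CO) = PV/RT = (0.807 × 16.6) / (0.08206 × 269.02) = 0.6068 mol
n(CO2) = (3/3) × 0.6068 = 0.6068 mol
V = nRT/P = 0.6068 × 0.08206 × 980.15 / 4.98 = 9.800 L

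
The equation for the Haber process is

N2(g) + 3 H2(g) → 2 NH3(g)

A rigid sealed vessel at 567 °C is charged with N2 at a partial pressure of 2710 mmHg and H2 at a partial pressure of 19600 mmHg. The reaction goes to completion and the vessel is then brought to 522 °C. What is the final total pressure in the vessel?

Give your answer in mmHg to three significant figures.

Because the vessel is rigid and T is held at 567 °C, work the stoichiometry in partial pressures (P_i = n_iRT/V).
P(H2) required for 2710 mmHg of N2 = (3/1) × 2710 = 8130 mmHg; available 19600 mmHg, so N2 is limiting.
P(H2) remaining = 19600 − (3/1) × 2710 = 11470 mmHg
P(gaseous products) = (2)/1 × 2710 = 5420 mmHg
P_total at 567 °C = 11470 + 5420 = 16890 mmHg
Scaling to 522 °C: P = 16890 × 795.15/840.15 = 15990 mmHg

16000 mmHg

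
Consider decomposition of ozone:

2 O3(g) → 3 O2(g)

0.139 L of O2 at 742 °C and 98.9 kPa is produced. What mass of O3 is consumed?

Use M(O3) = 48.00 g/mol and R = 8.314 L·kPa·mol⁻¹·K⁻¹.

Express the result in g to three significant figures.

n(O2) = PV/RT = (98.9 × 0.139) / (8.314 × 1015.15) = 0.001629 mol
n(O3) = (2/3) × 0.001629 = 0.001086 mol
m(O3) = 0.001086 × 48.00 = 0.05213 g

0.0521 g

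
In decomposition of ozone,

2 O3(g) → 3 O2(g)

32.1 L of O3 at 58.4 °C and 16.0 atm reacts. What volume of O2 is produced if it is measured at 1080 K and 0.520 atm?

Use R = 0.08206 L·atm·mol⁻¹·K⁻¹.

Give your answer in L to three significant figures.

4830 L

n(O3) = PV/RT = (16.0 × 32.1) / (0.08206 × 331.55) = 18.88 mol
n(O2) = (3/2) × 18.88 = 28.32 mol
V = nRT/P = 28.32 × 0.08206 × 1080 / 0.520 = 4827 L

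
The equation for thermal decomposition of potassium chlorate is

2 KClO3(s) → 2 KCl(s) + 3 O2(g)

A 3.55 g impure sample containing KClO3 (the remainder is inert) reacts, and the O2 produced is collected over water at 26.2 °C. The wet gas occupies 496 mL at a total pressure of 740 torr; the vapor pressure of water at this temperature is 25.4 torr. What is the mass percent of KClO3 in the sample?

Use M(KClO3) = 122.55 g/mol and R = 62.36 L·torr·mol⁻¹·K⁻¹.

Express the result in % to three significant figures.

43.7 %

P(O2) = 740 − 25.4 = 714.6 torr
n(O2) = PV/RT = (714.6 × 0.4960) / (62.36 × 299.35) = 0.01899 mol
n(KClO3) = (2/3) × 0.01899 = 0.01266 mol
m(KClO3) = 0.01266 × 122.55 = 1.551 g
%KClO3 = 1.551 / 3.55 × 100 = 43.69%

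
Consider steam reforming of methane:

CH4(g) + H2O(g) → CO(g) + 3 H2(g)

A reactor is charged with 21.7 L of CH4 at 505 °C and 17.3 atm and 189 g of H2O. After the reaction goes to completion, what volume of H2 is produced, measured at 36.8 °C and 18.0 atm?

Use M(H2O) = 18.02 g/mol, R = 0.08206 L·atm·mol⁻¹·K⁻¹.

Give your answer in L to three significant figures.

24.9 L

n(CH4) = PV/RT = (17.3 × 21.7) / (0.08206 × 778.15) = 5.879 mol
n(H2O) = 189 / 18.02 = 10.49 mol
For 5.879 mol CH4, stoichiometry requires (1/1) × 5.879 = 5.879 mol H2O; 10.49 mol is available, so CH4 is limiting.
n(H2) = (3/1) × 5.879 = 17.64 mol
V(H2) = nRT/P = 17.64 × 0.08206 × 309.95 / 18.0 = 24.93 L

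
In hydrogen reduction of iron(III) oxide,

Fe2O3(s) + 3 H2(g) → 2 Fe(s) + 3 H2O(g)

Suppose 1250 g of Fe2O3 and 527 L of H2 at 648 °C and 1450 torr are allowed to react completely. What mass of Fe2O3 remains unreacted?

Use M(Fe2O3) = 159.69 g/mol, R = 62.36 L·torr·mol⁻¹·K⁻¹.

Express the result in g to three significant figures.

n(Fe2O3) = 1250 / 159.69 = 7.828 mol
n(H2) = PV/RT = (1450 × 527) / (62.36 × 921.15) = 13.30 mol
For 7.828 mol Fe2O3, stoichiometry requires (3/1) × 7.828 = 23.48 mol H2; 13.30 mol is available, so H2 is limiting.
n(Fe2O3) consumed = (1/3) × 13.30 = 4.433 mol; remaining = 7.828 − 4.433 = 3.395 mol
m(Fe2O3) = 3.395 × 159.69 = 542.1 g

542 g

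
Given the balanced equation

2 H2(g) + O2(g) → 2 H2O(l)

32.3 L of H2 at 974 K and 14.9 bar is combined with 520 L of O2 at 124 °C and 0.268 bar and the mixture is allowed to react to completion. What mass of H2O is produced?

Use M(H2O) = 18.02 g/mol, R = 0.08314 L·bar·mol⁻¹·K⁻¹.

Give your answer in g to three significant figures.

n(H2) = PV/RT = (14.9 × 32.3) / (0.08314 × 974) = 5.943 mol
n(O2) = PV/RT = (0.268 × 520) / (0.08314 × 397.15) = 4.221 mol
For 5.943 mol H2, stoichiometry requires (1/2) × 5.943 = 2.971 mol O2; 4.221 mol is available, so H2 is limiting.
n(H2O) = (2/2) × 5.943 = 5.943 mol
m(H2O) = 5.943 × 18.02 = 107.1 g

107 g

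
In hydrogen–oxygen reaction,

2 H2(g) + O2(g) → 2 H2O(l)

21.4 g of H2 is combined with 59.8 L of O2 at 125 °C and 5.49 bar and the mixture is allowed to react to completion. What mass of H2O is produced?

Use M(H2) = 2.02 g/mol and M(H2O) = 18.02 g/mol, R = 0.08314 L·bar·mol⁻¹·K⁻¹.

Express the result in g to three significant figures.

n(H2) = 21.4 / 2.02 = 10.59 mol
n(O2) = PV/RT = (5.49 × 59.8) / (0.08314 × 398.15) = 9.918 mol
For 10.59 mol H2, stoichiometry requires (1/2) × 10.59 = 5.295 mol O2; 9.918 mol is available, so H2 is limiting.
n(H2O) = (2/2) × 10.59 = 10.59 mol
m(H2O) = 10.59 × 18.02 = 190.8 g

191 g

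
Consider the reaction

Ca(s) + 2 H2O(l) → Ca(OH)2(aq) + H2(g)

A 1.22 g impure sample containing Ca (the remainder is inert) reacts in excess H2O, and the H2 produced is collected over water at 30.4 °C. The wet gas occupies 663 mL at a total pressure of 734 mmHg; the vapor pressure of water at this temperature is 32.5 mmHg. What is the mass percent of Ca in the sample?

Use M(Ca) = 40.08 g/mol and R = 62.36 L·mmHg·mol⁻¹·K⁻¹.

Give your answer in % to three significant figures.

P(H2) = 734 − 32.5 = 701.5 mmHg
n(H2) = PV/RT = (701.5 × 0.6630) / (62.36 × 303.55) = 0.02457 mol
n(Ca) = (1/1) × 0.02457 = 0.02457 mol
m(Ca) = 0.02457 × 40.08 = 0.9848 g
%Ca = 0.9848 / 1.22 × 100 = 80.72%

80.7 %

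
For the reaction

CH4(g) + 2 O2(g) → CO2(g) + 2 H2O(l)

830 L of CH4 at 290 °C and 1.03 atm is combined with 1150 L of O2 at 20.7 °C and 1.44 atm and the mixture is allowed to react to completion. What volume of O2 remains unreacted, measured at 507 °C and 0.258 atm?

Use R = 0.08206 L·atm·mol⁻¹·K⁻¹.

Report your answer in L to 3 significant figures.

7860 L

n(CH4) = PV/RT = (1.03 × 830) / (0.08206 × 563.15) = 18.50 mol
n(O2) = PV/RT = (1.44 × 1150) / (0.08206 × 293.85) = 68.68 mol
For 18.50 mol CH4, stoichiometry requires (2/1) × 18.50 = 37.00 mol O2; 68.68 mol is available, so CH4 is limiting.
n(O2) consumed = (2/1) × 18.50 = 37.00 mol; remaining = 68.68 − 37.00 = 31.68 mol
V(O2) = nRT/P = 31.68 × 0.08206 × 780.15 / 0.258 = 7861 L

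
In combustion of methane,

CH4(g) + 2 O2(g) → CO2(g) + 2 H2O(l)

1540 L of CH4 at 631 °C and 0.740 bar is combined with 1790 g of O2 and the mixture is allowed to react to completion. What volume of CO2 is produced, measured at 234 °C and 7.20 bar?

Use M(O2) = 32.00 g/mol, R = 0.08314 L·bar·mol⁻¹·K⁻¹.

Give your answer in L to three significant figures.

88.8 L

n(CH4) = PV/RT = (0.740 × 1540) / (0.08314 × 904.15) = 15.16 mol
n(O2) = 1790 / 32.00 = 55.94 mol
For 15.16 mol CH4, stoichiometry requires (2/1) × 15.16 = 30.32 mol O2; 55.94 mol is available, so CH4 is limiting.
n(CO2) = (1/1) × 15.16 = 15.16 mol
V(CO2) = nRT/P = 15.16 × 0.08314 × 507.15 / 7.20 = 88.78 L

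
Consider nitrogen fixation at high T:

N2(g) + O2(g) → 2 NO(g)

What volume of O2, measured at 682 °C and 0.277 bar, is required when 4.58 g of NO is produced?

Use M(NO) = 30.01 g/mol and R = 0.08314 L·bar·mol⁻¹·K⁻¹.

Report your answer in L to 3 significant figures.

n(NO) = 4.580 / 30.01 = 0.1526 mol
n(O2) = (1/2) × 0.1526 = 0.07630 mol
V = nRT/P = 0.07630 × 0.08314 × 955.15 / 0.277 = 21.87 L

21.9 L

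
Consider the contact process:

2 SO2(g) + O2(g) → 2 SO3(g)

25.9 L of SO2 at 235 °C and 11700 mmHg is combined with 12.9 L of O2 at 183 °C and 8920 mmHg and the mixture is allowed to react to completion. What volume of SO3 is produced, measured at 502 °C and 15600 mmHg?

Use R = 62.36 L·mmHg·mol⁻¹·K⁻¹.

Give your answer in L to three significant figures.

n(SO2) = PV/RT = (11700 × 25.9) / (62.36 × 508.15) = 9.563 mol
n(O2) = PV/RT = (8920 × 12.9) / (62.36 × 456.15) = 4.045 mol
For 9.563 mol SO2, stoichiometry requires (1/2) × 9.563 = 4.782 mol O2; 4.045 mol is available, so O2 is limiting.
n(SO3) = (2/1) × 4.045 = 8.090 mol
V(SO3) = nRT/P = 8.090 × 62.36 × 775.15 / 15600 = 25.07 L

25.1 L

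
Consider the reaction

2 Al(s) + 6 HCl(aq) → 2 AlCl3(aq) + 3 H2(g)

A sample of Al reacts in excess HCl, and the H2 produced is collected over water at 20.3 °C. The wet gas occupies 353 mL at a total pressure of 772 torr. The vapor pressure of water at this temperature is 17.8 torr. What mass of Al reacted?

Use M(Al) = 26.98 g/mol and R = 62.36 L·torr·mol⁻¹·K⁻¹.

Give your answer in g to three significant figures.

0.262 g

P(H2) = 772 − 17.8 = 754.2 torr
n(H2) = PV/RT = (754.2 × 0.3530) / (62.36 × 293.45) = 0.01455 mol
n(Al) = (2/3) × 0.01455 = 0.009700 mol
m(Al) = 0.009700 × 26.98 = 0.2617 g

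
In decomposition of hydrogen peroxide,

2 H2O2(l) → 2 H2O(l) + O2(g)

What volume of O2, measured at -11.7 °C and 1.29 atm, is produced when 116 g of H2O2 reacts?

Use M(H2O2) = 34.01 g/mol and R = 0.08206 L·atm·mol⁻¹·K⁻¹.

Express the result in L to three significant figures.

28.4 L

n(H2O2) = 116.0 / 34.01 = 3.411 mol
n(O2) = (1/2) × 3.411 = 1.706 mol
V = nRT/P = 1.706 × 0.08206 × 261.45 / 1.29 = 28.37 L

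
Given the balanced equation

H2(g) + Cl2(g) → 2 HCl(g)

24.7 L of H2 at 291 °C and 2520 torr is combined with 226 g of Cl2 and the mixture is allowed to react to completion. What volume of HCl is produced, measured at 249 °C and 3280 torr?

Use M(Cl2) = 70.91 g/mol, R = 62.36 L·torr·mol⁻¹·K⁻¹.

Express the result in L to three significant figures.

35.1 L

n(H2) = PV/RT = (2520 × 24.7) / (62.36 × 564.15) = 1.769 mol
n(Cl2) = 226 / 70.91 = 3.187 mol
For 1.769 mol H2, stoichiometry requires (1/1) × 1.769 = 1.769 mol Cl2; 3.187 mol is available, so H2 is limiting.
n(HCl) = (2/1) × 1.769 = 3.538 mol
V(HCl) = nRT/P = 3.538 × 62.36 × 522.15 / 3280 = 35.12 L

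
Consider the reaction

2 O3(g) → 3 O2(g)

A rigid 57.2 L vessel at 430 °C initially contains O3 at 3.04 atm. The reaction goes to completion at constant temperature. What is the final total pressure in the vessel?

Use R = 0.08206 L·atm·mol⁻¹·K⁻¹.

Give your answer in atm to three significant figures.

4.56 atm

Rigid vessel, constant T ⇒ P scales with total gas moles (2 → 3).
P_final = (3/2) × 3.04 = 4.560 atm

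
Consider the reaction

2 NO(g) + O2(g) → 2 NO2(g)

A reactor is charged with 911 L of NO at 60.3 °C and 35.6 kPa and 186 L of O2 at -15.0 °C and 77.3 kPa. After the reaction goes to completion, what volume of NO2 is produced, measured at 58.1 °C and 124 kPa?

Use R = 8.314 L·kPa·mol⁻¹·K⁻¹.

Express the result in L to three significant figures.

n(NO) = PV/RT = (35.6 × 911) / (8.314 × 333.45) = 11.70 mol
n(O2) = PV/RT = (77.3 × 186) / (8.314 × 258.15) = 6.699 mol
For 11.70 mol NO, stoichiometry requires (1/2) × 11.70 = 5.850 mol O2; 6.699 mol is available, so NO is limiting.
n(NO2) = (2/2) × 11.70 = 11.70 mol
V(NO2) = nRT/P = 11.70 × 8.314 × 331.25 / 124 = 259.9 L

260 L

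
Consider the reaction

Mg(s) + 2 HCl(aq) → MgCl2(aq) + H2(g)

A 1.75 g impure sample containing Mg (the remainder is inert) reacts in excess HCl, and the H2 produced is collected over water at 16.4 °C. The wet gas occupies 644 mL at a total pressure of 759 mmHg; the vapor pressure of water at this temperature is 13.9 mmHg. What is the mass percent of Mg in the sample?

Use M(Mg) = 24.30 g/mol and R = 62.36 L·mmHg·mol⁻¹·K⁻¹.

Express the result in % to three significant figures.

P(H2) = 759 − 13.9 = 745.1 mmHg
n(H2) = PV/RT = (745.1 × 0.6440) / (62.36 × 289.55) = 0.02657 mol
n(Mg) = (1/1) × 0.02657 = 0.02657 mol
m(Mg) = 0.02657 × 24.30 = 0.6457 g
%Mg = 0.6457 / 1.75 × 100 = 36.90%

36.9 %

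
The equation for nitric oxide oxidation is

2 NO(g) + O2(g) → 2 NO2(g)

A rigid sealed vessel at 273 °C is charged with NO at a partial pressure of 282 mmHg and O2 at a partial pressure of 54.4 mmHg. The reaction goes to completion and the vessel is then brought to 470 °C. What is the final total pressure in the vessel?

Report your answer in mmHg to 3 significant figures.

Because the vessel is rigid and T is held at 273 °C, work the stoichiometry in partial pressures (P_i = n_iRT/V).
P(O2) required for 282 mmHg of NO = (1/2) × 282 = 141.0 mmHg; available 54.4 mmHg, so O2 is limiting.
P(NO) remaining = 282 − (2/1) × 54.4 = 173.2 mmHg
P(gaseous products) = (2)/1 × 54.4 = 108.8 mmHg
P_total at 273 °C = 173.2 + 108.8 = 282.0 mmHg
Scaling to 470 °C: P = 282.0 × 743.15/546.15 = 383.7 mmHg

384 mmHg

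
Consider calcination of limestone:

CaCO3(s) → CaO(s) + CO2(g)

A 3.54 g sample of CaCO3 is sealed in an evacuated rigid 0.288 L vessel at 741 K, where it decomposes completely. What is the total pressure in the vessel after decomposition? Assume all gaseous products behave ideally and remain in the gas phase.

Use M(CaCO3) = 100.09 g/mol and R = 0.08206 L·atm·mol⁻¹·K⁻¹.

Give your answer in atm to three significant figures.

n(CaCO3) = 3.54 / 100.09 = 0.03537 mol
n(gas produced) = (1/1) × 0.03537 = 0.03537 mol
P = nRT/V = 0.03537 × 0.08206 × 741 / 0.288 = 7.468 atm

7.47 atm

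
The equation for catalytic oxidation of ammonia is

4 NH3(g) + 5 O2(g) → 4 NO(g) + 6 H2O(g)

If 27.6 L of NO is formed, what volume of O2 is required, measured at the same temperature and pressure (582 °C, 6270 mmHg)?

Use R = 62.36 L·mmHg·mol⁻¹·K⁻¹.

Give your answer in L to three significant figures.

34.5 L

At constant T and P, gas volumes are in the mole ratio: V(O2) = (5/4) × 27.6 = 34.50 L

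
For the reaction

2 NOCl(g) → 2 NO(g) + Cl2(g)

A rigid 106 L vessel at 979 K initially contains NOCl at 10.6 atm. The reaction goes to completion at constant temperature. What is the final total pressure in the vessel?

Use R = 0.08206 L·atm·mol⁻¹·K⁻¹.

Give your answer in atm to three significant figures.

15.9 atm

Rigid vessel, constant T ⇒ P scales with total gas moles (2 → 3).
P_final = (3/2) × 10.6 = 15.90 atm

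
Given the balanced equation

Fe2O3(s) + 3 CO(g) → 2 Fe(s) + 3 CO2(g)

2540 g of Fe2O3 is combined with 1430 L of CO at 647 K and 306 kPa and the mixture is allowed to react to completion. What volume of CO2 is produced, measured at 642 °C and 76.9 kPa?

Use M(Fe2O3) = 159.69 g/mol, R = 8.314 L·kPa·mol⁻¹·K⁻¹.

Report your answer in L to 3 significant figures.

4720 L

n(Fe2O3) = 2540 / 159.69 = 15.91 mol
n(CO) = PV/RT = (306 × 1430) / (8.314 × 647) = 81.35 mol
For 15.91 mol Fe2O3, stoichiometry requires (3/1) × 15.91 = 47.73 mol CO; 81.35 mol is available, so Fe2O3 is limiting.
n(CO2) = (3/1) × 15.91 = 47.73 mol
V(CO2) = nRT/P = 47.73 × 8.314 × 915.15 / 76.9 = 4722 L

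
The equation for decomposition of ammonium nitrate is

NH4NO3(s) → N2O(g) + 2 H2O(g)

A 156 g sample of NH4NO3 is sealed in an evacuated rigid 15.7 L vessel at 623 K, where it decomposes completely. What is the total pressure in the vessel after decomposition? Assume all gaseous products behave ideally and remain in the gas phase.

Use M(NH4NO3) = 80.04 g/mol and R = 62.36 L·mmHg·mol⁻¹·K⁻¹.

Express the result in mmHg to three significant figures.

14500 mmHg

n(NH4NO3) = 156 / 80.04 = 1.949 mol
n(gas produced) = (3/1) × 1.949 = 5.847 mol
P = nRT/V = 5.847 × 62.36 × 623 / 15.7 = 14470 mmHg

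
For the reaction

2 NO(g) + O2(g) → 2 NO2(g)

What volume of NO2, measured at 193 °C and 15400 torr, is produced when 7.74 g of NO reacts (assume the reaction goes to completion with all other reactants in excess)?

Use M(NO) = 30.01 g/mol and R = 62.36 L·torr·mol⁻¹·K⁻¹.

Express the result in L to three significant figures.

0.487 L

n(NO) = 7.740 / 30.01 = 0.2579 mol
n(NO2) = (2/2) × 0.2579 = 0.2579 mol
V = nRT/P = 0.2579 × 62.36 × 466.15 / 15400 = 0.4868 L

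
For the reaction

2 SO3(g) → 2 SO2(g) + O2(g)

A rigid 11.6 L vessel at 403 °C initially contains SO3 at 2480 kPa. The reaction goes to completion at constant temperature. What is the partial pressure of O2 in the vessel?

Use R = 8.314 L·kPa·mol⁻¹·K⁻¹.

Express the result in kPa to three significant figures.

1240 kPa

n(SO3)₀ = PV/RT = (2480 × 11.6) / (8.314 × 676.15) = 5.117 mol
n(O2) = (1/2) × 5.117 = 2.558 mol
P(O2) = nRT/V = 2.558 × 8.314 × 676.15 / 11.6 = 1240 kPa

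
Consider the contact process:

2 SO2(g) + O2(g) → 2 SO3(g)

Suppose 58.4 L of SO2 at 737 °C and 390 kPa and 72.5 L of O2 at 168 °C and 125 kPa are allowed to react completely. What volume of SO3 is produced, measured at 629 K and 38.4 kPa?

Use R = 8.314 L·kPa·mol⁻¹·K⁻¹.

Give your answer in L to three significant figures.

369 L

n(SO2) = PV/RT = (390 × 58.4) / (8.314 × 1010.15) = 2.712 mol
n(O2) = PV/RT = (125 × 72.5) / (8.314 × 441.15) = 2.471 mol
For 2.712 mol SO2, stoichiometry requires (1/2) × 2.712 = 1.356 mol O2; 2.471 mol is available, so SO2 is limiting.
n(SO3) = (2/2) × 2.712 = 2.712 mol
V(SO3) = nRT/P = 2.712 × 8.314 × 629 / 38.4 = 369.3 L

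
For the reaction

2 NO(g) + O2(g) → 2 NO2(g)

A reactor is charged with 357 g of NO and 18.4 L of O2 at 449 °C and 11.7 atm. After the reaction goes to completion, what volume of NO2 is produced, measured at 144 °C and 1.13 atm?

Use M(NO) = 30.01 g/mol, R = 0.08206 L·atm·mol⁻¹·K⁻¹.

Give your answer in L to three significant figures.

220 L

n(NO) = 357 / 30.01 = 11.90 mol
n(O2) = PV/RT = (11.7 × 18.4) / (0.08206 × 722.15) = 3.633 mol
For 11.90 mol NO, stoichiometry requires (1/2) × 11.90 = 5.950 mol O2; 3.633 mol is available, so O2 is limiting.
n(NO2) = (2/1) × 3.633 = 7.266 mol
V(NO2) = nRT/P = 7.266 × 0.08206 × 417.15 / 1.13 = 220.1 L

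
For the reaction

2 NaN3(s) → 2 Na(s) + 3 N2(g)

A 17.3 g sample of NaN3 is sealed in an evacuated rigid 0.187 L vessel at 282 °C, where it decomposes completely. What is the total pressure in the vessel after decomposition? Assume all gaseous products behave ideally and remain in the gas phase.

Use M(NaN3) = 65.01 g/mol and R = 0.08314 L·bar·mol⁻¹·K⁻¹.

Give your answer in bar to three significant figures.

98.5 bar

n(NaN3) = 17.3 / 65.01 = 0.2661 mol
n(gas produced) = (3/2) × 0.2661 = 0.3992 mol
P = nRT/V = 0.3992 × 0.08314 × 555.15 / 0.187 = 98.53 bar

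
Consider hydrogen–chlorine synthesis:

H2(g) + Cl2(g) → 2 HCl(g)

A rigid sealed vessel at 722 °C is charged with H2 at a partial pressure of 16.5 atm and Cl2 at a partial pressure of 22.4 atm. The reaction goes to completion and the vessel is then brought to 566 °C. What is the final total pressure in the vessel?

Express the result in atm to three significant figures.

At constant V, partial pressures at 722 °C are proportional to moles, so apply stoichiometry directly to pressures.
P(Cl2) required for 16.5 atm of H2 = (1/1) × 16.5 = 16.50 atm; available 22.4 atm, so H2 is limiting.
P(Cl2) remaining = 22.4 − (1/1) × 16.5 = 5.900 atm
P(gaseous products) = (2)/1 × 16.5 = 33.00 atm
P_total at 722 °C = 5.900 + 33.00 = 38.90 atm
Scaling to 566 °C: P = 38.90 × 839.15/995.15 = 32.80 atm

32.8 atm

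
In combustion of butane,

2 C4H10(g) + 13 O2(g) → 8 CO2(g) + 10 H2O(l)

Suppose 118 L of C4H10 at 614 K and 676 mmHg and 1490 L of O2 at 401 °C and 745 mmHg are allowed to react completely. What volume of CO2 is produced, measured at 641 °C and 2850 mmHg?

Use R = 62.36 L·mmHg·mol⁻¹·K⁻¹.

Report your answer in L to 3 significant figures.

n(C4H10) = PV/RT = (676 × 118) / (62.36 × 614) = 2.083 mol
n(O2) = PV/RT = (745 × 1490) / (62.36 × 674.15) = 26.40 mol
For 2.083 mol C4H10, stoichiometry requires (13/2) × 2.083 = 13.54 mol O2; 26.40 mol is available, so C4H10 is limiting.
n(CO2) = (8/2) × 2.083 = 8.332 mol
V(CO2) = nRT/P = 8.332 × 62.36 × 914.15 / 2850 = 166.7 L

167 L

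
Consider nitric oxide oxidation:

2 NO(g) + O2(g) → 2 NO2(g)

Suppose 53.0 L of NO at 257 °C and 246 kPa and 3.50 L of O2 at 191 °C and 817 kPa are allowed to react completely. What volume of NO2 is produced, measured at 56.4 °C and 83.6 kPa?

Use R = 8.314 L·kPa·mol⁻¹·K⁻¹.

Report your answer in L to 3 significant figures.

n(NO) = PV/RT = (246 × 53.0) / (8.314 × 530.15) = 2.958 mol
n(O2) = PV/RT = (817 × 3.50) / (8.314 × 464.15) = 0.7410 mol
For 2.958 mol NO, stoichiometry requires (1/2) × 2.958 = 1.479 mol O2; 0.7410 mol is available, so O2 is limiting.
n(NO2) = (2/1) × 0.7410 = 1.482 mol
V(NO2) = nRT/P = 1.482 × 8.314 × 329.55 / 83.6 = 48.57 L

48.6 L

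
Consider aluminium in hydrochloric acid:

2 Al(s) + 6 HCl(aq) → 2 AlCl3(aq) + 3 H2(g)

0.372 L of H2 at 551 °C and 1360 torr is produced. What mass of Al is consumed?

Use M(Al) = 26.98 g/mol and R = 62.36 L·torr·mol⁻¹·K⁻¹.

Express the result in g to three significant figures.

0.177 g

n(H2) = PV/RT = (1360 × 0.372) / (62.36 × 824.15) = 0.009844 mol
n(Al) = (2/3) × 0.009844 = 0.006563 mol
m(Al) = 0.006563 × 26.98 = 0.1771 g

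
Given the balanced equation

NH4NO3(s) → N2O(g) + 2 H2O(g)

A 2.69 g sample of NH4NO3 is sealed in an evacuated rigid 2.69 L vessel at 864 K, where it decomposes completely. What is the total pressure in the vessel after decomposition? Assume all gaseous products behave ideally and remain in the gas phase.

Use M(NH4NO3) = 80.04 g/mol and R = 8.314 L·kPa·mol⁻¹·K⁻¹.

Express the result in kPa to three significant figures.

n(NH4NO3) = 2.69 / 80.04 = 0.03361 mol
n(gas produced) = (3/1) × 0.03361 = 0.1008 mol
P = nRT/V = 0.1008 × 8.314 × 864 / 2.69 = 269.2 kPa

269 kPa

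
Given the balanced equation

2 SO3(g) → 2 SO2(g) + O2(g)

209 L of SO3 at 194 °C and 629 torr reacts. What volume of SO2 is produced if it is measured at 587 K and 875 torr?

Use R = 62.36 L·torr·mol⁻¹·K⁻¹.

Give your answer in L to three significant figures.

n(SO3) = PV/RT = (629 × 209) / (62.36 × 467.15) = 4.513 mol
n(SO2) = (2/2) × 4.513 = 4.513 mol
V = nRT/P = 4.513 × 62.36 × 587 / 875 = 188.8 L

189 L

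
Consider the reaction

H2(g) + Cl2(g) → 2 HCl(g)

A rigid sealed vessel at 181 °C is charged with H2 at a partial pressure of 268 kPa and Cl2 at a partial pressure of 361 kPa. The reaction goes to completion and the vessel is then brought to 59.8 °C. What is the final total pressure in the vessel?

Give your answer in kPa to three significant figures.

Because the vessel is rigid and T is held at 181 °C, work the stoichiometry in partial pressures (P_i = n_iRT/V).
P(Cl2) required for 268 kPa of H2 = (1/1) × 268 = 268.0 kPa; available 361 kPa, so H2 is limiting.
P(Cl2) remaining = 361 − (1/1) × 268 = 93.00 kPa
P(gaseous products) = (2)/1 × 268 = 536.0 kPa
P_total at 181 °C = 93.00 + 536.0 = 629.0 kPa
Scaling to 59.8 °C: P = 629.0 × 332.95/454.15 = 461.1 kPa

461 kPa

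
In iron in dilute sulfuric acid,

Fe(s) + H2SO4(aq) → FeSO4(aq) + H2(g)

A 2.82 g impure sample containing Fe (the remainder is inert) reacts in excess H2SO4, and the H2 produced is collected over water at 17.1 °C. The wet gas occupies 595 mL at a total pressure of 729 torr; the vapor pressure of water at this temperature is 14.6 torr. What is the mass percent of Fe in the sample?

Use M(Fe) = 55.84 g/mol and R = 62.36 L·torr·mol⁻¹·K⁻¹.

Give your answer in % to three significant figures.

P(H2) = 729 − 14.6 = 714.4 torr
n(H2) = PV/RT = (714.4 × 0.5950) / (62.36 × 290.25) = 0.02348 mol
n(Fe) = (1/1) × 0.02348 = 0.02348 mol
m(Fe) = 0.02348 × 55.84 = 1.311 g
%Fe = 1.311 / 2.82 × 100 = 46.49%

46.5 %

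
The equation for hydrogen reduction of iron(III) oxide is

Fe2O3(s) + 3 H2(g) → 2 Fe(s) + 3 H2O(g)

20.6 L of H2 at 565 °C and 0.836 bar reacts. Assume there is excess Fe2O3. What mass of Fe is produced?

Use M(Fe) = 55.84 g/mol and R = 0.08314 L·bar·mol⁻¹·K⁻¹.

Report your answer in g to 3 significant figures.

n(H2) = PV/RT = (0.836 × 20.6) / (0.08314 × 838.15) = 0.2471 mol
n(Fe) = (2/3) × 0.2471 = 0.1647 mol
m(Fe) = 0.1647 × 55.84 = 9.197 g

9.20 g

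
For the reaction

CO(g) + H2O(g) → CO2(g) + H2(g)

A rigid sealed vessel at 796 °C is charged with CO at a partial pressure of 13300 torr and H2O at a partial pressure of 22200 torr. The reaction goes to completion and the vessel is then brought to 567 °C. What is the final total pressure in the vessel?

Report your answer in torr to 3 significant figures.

At constant V, partial pressures at 796 °C are proportional to moles, so apply stoichiometry directly to pressures.
P(H2O) required for 13300 torr of CO = (1/1) × 13300 = 13300 torr; available 22200 torr, so CO is limiting.
P(H2O) remaining = 22200 − (1/1) × 13300 = 8900 torr
P(gaseous products) = (1+1)/1 × 13300 = 26600 torr
P_total at 796 °C = 8900 + 26600 = 35500 torr
Scaling to 567 °C: P = 35500 × 840.15/1069.15 = 27900 torr

27900 torr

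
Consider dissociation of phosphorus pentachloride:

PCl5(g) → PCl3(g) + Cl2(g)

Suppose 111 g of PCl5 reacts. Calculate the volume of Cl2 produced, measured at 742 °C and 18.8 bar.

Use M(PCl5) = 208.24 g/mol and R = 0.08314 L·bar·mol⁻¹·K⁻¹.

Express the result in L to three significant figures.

2.39 L

n(PCl5) = 111.0 / 208.24 = 0.5330 mol
n(Cl2) = (1/1) × 0.5330 = 0.5330 mol
V = nRT/P = 0.5330 × 0.08314 × 1015.15 / 18.8 = 2.393 L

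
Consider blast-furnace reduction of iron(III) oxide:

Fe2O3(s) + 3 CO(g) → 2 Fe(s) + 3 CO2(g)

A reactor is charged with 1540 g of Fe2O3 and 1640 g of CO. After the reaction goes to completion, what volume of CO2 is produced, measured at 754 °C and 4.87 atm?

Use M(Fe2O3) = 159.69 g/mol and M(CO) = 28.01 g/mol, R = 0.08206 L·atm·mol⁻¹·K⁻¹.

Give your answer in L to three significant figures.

501 L

n(Fe2O3) = 1540 / 159.69 = 9.644 mol
n(CO) = 1640 / 28.01 = 58.55 mol
For 9.644 mol Fe2O3, stoichiometry requires (3/1) × 9.644 = 28.93 mol CO; 58.55 mol is available, so Fe2O3 is limiting.
n(CO2) = (3/1) × 9.644 = 28.93 mol
V(CO2) = nRT/P = 28.93 × 0.08206 × 1027.15 / 4.87 = 500.7 L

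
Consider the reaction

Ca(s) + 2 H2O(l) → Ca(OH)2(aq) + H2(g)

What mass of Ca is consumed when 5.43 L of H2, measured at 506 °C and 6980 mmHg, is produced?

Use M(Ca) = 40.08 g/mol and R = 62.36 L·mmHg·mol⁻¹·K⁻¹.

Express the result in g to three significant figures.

31.3 g

n(H2) = PV/RT = (6980 × 5.43) / (62.36 × 779.15) = 0.7801 mol
n(Ca) = (1/1) × 0.7801 = 0.7801 mol
m(Ca) = 0.7801 × 40.08 = 31.27 g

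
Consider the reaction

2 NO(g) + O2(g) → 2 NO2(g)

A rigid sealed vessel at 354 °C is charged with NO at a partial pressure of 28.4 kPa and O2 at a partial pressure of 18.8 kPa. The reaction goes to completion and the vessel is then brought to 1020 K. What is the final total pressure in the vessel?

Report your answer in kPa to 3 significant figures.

53.7 kPa

Because the vessel is rigid and T is held at 354 °C, work the stoichiometry in partial pressures (P_i = n_iRT/V).
P(O2) required for 28.4 kPa of NO = (1/2) × 28.4 = 14.20 kPa; available 18.8 kPa, so NO is limiting.
P(O2) remaining = 18.8 − (1/2) × 28.4 = 4.600 kPa
P(gaseous products) = (2)/2 × 28.4 = 28.40 kPa
P_total at 354 °C = 4.600 + 28.40 = 33.00 kPa
Scaling to 1020 K: P = 33.00 × 1020/627.15 = 53.67 kPa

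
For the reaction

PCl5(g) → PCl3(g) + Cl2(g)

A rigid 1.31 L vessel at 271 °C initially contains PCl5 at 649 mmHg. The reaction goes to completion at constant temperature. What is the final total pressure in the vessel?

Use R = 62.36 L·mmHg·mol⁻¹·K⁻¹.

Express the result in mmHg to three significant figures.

Since T and V are fixed, P_final/P_initial = n_final/n_initial = 2/1.
P_final = (2/1) × 649 = 1298 mmHg

1300 mmHg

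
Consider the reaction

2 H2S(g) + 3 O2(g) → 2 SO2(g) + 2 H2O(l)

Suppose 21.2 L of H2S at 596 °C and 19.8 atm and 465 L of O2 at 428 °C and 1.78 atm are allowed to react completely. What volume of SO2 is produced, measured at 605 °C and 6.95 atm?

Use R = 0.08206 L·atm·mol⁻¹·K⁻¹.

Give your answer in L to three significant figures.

n(H2S) = PV/RT = (19.8 × 21.2) / (0.08206 × 869.15) = 5.885 mol
n(O2) = PV/RT = (1.78 × 465) / (0.08206 × 701.15) = 14.39 mol
For 5.885 mol H2S, stoichiometry requires (3/2) × 5.885 = 8.828 mol O2; 14.39 mol is available, so H2S is limiting.
n(SO2) = (2/2) × 5.885 = 5.885 mol
V(SO2) = nRT/P = 5.885 × 0.08206 × 878.15 / 6.95 = 61.02 L

61.0 L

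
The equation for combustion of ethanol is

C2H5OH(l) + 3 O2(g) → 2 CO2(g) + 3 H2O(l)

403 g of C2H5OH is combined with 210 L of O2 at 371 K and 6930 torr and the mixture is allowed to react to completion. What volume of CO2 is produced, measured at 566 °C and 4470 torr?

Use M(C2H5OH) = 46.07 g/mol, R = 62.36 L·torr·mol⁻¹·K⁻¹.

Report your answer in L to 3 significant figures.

n(C2H5OH) = 403 / 46.07 = 8.748 mol
n(O2) = PV/RT = (6930 × 210) / (62.36 × 371) = 62.90 mol
For 8.748 mol C2H5OH, stoichiometry requires (3/1) × 8.748 = 26.24 mol O2; 62.90 mol is available, so C2H5OH is limiting.
n(CO2) = (2/1) × 8.748 = 17.50 mol
V(CO2) = nRT/P = 17.50 × 62.36 × 839.15 / 4470 = 204.9 L

205 L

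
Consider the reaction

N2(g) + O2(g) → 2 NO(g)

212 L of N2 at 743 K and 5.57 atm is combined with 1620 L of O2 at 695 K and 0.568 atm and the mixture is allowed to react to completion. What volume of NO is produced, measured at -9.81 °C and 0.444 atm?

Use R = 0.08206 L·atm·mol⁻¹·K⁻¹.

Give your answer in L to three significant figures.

n(N2) = PV/RT = (5.57 × 212) / (0.08206 × 743) = 19.37 mol
n(O2) = PV/RT = (0.568 × 1620) / (0.08206 × 695) = 16.13 mol
For 19.37 mol N2, stoichiometry requires (1/1) × 19.37 = 19.37 mol O2; 16.13 mol is available, so O2 is limiting.
n(NO) = (2/1) × 16.13 = 32.26 mol
V(NO) = nRT/P = 32.26 × 0.08206 × 263.34 / 0.444 = 1570 L

1570 L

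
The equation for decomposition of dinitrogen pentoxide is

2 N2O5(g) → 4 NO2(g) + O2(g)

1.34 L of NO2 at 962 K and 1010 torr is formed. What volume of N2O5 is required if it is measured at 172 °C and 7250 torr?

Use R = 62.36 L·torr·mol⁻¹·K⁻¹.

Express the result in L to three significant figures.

n(NO2) = PV/RT = (1010 × 1.34) / (62.36 × 962) = 0.02256 mol
n(N2O5) = (2/4) × 0.02256 = 0.01128 mol
V = nRT/P = 0.01128 × 62.36 × 445.15 / 7250 = 0.04319 L

0.0432 L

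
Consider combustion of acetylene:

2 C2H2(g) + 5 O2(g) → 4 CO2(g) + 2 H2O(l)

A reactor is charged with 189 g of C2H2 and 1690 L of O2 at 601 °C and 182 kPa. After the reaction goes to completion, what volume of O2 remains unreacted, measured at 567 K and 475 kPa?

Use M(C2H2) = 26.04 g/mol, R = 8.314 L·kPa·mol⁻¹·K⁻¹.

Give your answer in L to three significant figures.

240 L

n(C2H2) = 189 / 26.04 = 7.258 mol
n(O2) = PV/RT = (182 × 1690) / (8.314 × 874.15) = 42.32 mol
For 7.258 mol C2H2, stoichiometry requires (5/2) × 7.258 = 18.14 mol O2; 42.32 mol is available, so C2H2 is limiting.
n(O2) consumed = (5/2) × 7.258 = 18.14 mol; remaining = 42.32 − 18.14 = 24.18 mol
V(O2) = nRT/P = 24.18 × 8.314 × 567 / 475 = 240.0 L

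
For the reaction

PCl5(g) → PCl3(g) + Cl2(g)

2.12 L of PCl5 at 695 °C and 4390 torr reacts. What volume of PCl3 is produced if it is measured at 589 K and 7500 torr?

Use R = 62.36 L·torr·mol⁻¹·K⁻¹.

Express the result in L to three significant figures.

0.755 L

n(PCl5) = PV/RT = (4390 × 2.12) / (62.36 × 968.15) = 0.1542 mol
n(PCl3) = (1/1) × 0.1542 = 0.1542 mol
V = nRT/P = 0.1542 × 62.36 × 589 / 7500 = 0.7552 L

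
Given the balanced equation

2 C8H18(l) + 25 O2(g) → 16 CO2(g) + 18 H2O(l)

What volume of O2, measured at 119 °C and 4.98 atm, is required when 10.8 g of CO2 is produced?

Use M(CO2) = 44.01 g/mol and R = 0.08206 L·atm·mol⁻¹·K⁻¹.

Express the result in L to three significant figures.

n(CO2) = 10.80 / 44.01 = 0.2454 mol
n(O2) = (25/16) × 0.2454 = 0.3834 mol
V = nRT/P = 0.3834 × 0.08206 × 392.15 / 4.98 = 2.477 L

2.48 L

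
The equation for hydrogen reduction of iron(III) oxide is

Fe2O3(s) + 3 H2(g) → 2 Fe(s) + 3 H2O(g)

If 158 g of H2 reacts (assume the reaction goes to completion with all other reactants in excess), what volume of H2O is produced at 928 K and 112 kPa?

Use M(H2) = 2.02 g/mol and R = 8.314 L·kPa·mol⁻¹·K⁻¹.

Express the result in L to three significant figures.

n(H2) = 158.0 / 2.02 = 78.22 mol
n(H2O) = (3/3) × 78.22 = 78.22 mol
V = nRT/P = 78.22 × 8.314 × 928 / 112 = 5388 L

5390 L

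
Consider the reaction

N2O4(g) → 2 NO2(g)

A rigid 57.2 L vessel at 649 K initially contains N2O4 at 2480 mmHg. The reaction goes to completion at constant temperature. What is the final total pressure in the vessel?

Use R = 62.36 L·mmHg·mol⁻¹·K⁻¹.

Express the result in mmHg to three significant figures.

4960 mmHg

Rigid vessel, constant T ⇒ P scales with total gas moles (1 → 2).
P_final = (2/1) × 2480 = 4960 mmHg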